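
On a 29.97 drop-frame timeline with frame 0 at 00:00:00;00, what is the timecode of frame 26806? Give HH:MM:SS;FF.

00:14:54;12

Each 10-minute DF block holds 10 × 60 × 30 − 9 × 2 = 17982 frames. 26806 ÷ 17982 → 1 full block, remainder 8824.
Within the partial block the first minute is 1800 frames and each further minute 1798, so 4 further minute boundaries passed. Total skipped labels = 18 × 1 + 2 × 4 = 26.
Non-drop label index = 26806 + 26 = 26832; at 30 labels/s that is 00:14:54:12, i.e. DF 00:14:54;12.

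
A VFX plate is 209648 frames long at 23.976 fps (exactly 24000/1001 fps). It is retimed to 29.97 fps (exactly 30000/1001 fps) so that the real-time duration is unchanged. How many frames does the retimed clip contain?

Frames at target rate = 209648 × (30000/1001) / (24000/1001) = 262060.

262060 frames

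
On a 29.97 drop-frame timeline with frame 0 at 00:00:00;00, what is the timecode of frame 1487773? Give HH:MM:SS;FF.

Each 10-minute DF block holds 10 × 60 × 30 − 9 × 2 = 17982 frames. 1487773 ÷ 17982 → 82 full blocks, remainder 13249.
Within the partial block the first minute is 1800 frames and each further minute 1798, so 7 further minute boundaries passed. Total skipped labels = 18 × 82 + 2 × 7 = 1490.
Non-drop label index = 1487773 + 1490 = 1489263; at 30 labels/s that is 13:47:22:03, i.e. DF 13:47:22;03.

13:47:22;03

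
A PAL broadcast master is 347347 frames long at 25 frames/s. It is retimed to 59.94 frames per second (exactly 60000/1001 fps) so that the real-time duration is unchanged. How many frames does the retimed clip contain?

Target frames = source frames × (target rate / source rate) = 347347 × (60000/1001)/(25) = 347347 × 2400/1001 = 832800.

832800 frames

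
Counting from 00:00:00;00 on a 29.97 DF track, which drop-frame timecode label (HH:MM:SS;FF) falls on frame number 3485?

Ten DF minutes hold 17982 frames, so frame 3485 lies in block 0 (frames 0–17981) with 3485 frames into that block.
The block's first minute is 1800 frames and the rest 1798 each; 3485 frames reaches minute 1, so 0 × 18 + 1 × 2 = 2 labels have been skipped so far.
Adding those back, label number 3485 + 2 = 3487 at 30 labels/s is 116 s + 7 f = 0 h 1 min 56 s frame 7, i.e. 00:01:56;07.

00:01:56;07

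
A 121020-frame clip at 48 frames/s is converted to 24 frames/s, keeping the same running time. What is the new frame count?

Target frames = source frames × (target rate / source rate) = 121020 × (24)/(48) = 121020 × 1/2 = 60510.

60510 frames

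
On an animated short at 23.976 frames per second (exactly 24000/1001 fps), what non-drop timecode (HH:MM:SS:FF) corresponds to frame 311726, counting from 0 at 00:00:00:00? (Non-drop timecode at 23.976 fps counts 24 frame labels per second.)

03:36:28:14

311726 ÷ 24 = 12988 full seconds, remainder 14 frames.
12988 s = 3 h 36 min 28 s.
Timecode: 03:36:28:14.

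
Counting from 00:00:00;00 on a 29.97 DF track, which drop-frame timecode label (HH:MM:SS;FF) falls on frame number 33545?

00:18:39;09

Each 10-minute DF block holds 10 × 60 × 30 − 9 × 2 = 17982 frames. 33545 ÷ 17982 → 1 full block, remainder 15563.
Within the partial block the first minute is 1800 frames and each further minute 1798, so 8 further minute boundaries passed. Total skipped labels = 18 × 1 + 2 × 8 = 34.
Non-drop label index = 33545 + 34 = 33579; at 30 labels/s that is 00:18:39:09, i.e. DF 00:18:39;09.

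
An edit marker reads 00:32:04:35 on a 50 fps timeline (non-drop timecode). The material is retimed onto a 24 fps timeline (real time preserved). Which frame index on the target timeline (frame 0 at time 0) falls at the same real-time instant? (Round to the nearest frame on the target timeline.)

frame 46193

Source frame index: (0×3600 + 32×60 + 4) × 50 + 35 = 96235.
Real time: 96235 / (50) = 19247/10 s.
Target frame: (19247/10) × (24) = 230964/5 ≈ 46192.800 → 46193.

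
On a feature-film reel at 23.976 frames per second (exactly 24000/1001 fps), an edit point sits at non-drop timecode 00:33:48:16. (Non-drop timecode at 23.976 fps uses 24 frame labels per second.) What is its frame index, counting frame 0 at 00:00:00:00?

48688

Total seconds to the label: (0 × 3600 + 33 × 60 + 48) = 2028.
Frame index = 2028 × 24 + 16 = 48688.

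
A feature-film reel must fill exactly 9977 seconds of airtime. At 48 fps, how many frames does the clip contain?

Frames = 9977 × 48 = 478896.

478896 frames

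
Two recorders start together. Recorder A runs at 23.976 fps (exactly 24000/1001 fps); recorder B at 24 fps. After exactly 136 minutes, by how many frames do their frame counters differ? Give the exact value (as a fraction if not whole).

136 min = 8160 s.
A emits 24000/1001 × 8160 = 195840000/1001 frames; B emits 24 × 8160 = 195840.
Difference = 195840/1001 frames (≈ 195.6444); B is ahead of A.

195840/1001 frames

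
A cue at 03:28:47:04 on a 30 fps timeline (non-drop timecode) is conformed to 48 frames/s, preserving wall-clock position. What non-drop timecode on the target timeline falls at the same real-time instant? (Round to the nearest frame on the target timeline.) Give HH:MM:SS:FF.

03:28:47:06

Source frame index: (3×3600 + 28×60 + 47) × 30 + 4 = 375814.
Real time: 375814 / (30) = 187907/15 s.
Target frame: (187907/15) × (48) = 3006512/5 ≈ 601302.400 → 601302.
At 48 labels/s: frame 601302 → 03:28:47:06.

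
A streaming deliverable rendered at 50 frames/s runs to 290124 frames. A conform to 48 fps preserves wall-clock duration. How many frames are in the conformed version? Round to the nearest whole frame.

Frames at target rate = 290124 × (48) / (50) = 6962976/25 ≈ 278519.040.
Nearest whole frame: 278519.

278519 frames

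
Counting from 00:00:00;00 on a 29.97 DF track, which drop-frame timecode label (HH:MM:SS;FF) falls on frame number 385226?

Ten DF minutes hold 17982 frames, so frame 385226 lies in block 21 (frames 377622–395603) with 7604 frames into that block.
The block's first minute is 1800 frames and the rest 1798 each; 7604 frames reaches minute 4, so 21 × 18 + 4 × 2 = 386 labels have been skipped so far.
Adding those back, label number 385226 + 386 = 385612 at 30 labels/s is 12853 s + 22 f = 3 h 34 min 13 s frame 22, i.e. 03:34:13;22.

03:34:13;22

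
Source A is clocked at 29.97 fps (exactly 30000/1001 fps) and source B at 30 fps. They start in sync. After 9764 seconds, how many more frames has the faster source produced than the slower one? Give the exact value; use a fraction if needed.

A emits 30000/1001 × 9764 = 292920000/1001 frames; B emits 30 × 9764 = 292920.
Difference = 292920/1001 frames (≈ 292.6274); B is ahead of A.

292920/1001 frames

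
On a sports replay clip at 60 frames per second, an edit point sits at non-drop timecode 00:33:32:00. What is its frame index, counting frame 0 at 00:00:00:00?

Total seconds to the label: (0 × 3600 + 33 × 60 + 32) = 2012.
Frame index = 2012 × 60 + 0 = 120720.

120720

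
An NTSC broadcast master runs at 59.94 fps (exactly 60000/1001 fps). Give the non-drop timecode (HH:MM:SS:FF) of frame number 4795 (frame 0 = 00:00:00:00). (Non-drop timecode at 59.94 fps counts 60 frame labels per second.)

00:01:19:55

4795 ÷ 60 = 79 full seconds, remainder 55 frames.
79 s = 0 h 1 min 19 s.
Timecode: 00:01:19:55.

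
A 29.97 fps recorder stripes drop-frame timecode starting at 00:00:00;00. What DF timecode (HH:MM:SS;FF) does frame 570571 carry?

05:17:18;03

Each 10-minute DF block holds 10 × 60 × 30 − 9 × 2 = 17982 frames. 570571 ÷ 17982 → 31 full blocks, remainder 13129.
Within the partial block the first minute is 1800 frames and each further minute 1798, so 7 further minute boundaries passed. Total skipped labels = 18 × 31 + 2 × 7 = 572.
Non-drop label index = 570571 + 572 = 571143; at 30 labels/s that is 05:17:18:03, i.e. DF 05:17:18;03.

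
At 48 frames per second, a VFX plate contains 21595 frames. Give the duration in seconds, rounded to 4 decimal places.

449.8958 seconds

Running time = 21595 × 1/48 = 21595/48 s ≈ 449.8958 s.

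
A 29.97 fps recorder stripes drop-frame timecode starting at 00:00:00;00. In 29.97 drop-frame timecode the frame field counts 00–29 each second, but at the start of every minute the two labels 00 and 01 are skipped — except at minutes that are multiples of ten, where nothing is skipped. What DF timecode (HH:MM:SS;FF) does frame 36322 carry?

Each 10-minute DF block holds 10 × 60 × 30 − 9 × 2 = 17982 frames. 36322 ÷ 17982 → 2 full blocks, remainder 358.
Within the partial block the first minute is 1800 frames and each further minute 1798, so 0 further minute boundaries passed. Total skipped labels = 18 × 2 + 2 × 0 = 36.
Non-drop label index = 36322 + 36 = 36358; at 30 labels/s that is 00:20:11:28, i.e. DF 00:20:11;28.

00:20:11;28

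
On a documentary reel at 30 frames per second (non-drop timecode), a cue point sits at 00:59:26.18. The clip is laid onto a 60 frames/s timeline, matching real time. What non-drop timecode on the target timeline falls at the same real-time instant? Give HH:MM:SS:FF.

00:59:26:36

Source frame index: (0×3600 + 59×60 + 26) × 30 + 18 = 106998.
Real time: 106998 / (30) = 17833/5 s.
Target frame: (17833/5) × (60) = 213996.
At 60 labels/s: frame 213996 → 00:59:26:36.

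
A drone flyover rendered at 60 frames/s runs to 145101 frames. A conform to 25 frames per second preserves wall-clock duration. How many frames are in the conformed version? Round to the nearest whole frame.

Frames at target rate = 145101 × (25) / (60) = 241835/4 ≈ 60458.750.
Nearest whole frame: 60459.

60459 frames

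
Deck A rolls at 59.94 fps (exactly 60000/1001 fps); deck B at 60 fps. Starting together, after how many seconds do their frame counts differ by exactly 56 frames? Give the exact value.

The gap grows by |60 − 60000/1001| = 60/1001 frames per second.
Time for a 56-frame gap: 56 ÷ (60/1001) = 14014/15 s.

14014/15 seconds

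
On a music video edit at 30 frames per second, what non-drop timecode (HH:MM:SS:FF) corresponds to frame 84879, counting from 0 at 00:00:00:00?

00:47:09:09

84879 ÷ 30 = 2829 full seconds, remainder 9 frames.
2829 s = 0 h 47 min 9 s.
Timecode: 00:47:09:09.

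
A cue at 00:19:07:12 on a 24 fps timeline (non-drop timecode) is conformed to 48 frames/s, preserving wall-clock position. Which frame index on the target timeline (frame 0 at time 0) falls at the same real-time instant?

frame 55080

Source frame index: (0×3600 + 19×60 + 7) × 24 + 12 = 27540.
Real time: 27540 / (24) = 2295/2 s.
Target frame: (2295/2) × (48) = 55080.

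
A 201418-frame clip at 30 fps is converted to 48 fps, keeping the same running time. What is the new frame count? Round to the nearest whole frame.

322269 frames

Frames at target rate = 201418 × (48) / (30) = 1611344/5 ≈ 322268.800.
Nearest whole frame: 322269.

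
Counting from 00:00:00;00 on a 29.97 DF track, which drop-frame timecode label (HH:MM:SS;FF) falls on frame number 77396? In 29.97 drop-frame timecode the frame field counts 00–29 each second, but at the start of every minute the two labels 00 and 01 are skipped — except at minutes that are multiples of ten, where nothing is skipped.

Each 10-minute DF block holds 10 × 60 × 30 − 9 × 2 = 17982 frames. 77396 ÷ 17982 → 4 full blocks, remainder 5468.
Within the partial block the first minute is 1800 frames and each further minute 1798, so 3 further minute boundaries passed. Total skipped labels = 18 × 4 + 2 × 3 = 78.
Non-drop label index = 77396 + 78 = 77474; at 30 labels/s that is 00:43:02:14, i.e. DF 00:43:02;14.

00:43:02;14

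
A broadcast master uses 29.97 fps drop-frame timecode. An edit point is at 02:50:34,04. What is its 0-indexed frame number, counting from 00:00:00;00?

306718

As if non-drop at 30 labels/s: (2 × 3600 + 50 × 60 + 34) × 30 + 4 = 307024.
Minute boundaries passed: 170; those not divisible by 10: 170 − 17 = 153; dropped labels = 2 × 153 = 306.
Actual frame index = 307024 − 306 = 306718.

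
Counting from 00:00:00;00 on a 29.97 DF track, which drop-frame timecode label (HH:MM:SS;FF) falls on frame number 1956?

Each 10-minute DF block holds 10 × 60 × 30 − 9 × 2 = 17982 frames. 1956 ÷ 17982 → 0 full blocks, remainder 1956.
Within the partial block the first minute is 1800 frames and each further minute 1798, so 1 further minute boundary passed. Total skipped labels = 18 × 0 + 2 × 1 = 2.
Non-drop label index = 1956 + 2 = 1958; at 30 labels/s that is 00:01:05:08, i.e. DF 00:01:05;08.

00:01:05;08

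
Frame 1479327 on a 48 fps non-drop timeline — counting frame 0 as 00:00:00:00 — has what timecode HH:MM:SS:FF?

1479327 ÷ 48 = 30819 full seconds, remainder 15 frames.
30819 s = 8 h 33 min 39 s.
Timecode: 08:33:39:15.

08:33:39:15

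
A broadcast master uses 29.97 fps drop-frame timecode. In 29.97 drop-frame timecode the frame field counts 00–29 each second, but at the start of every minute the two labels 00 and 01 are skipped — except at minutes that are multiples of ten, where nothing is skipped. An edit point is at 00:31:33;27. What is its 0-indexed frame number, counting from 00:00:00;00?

As if non-drop at 30 labels/s: (0 × 3600 + 31 × 60 + 33) × 30 + 27 = 56817.
Minute boundaries passed: 31; those not divisible by 10: 31 − 3 = 28; dropped labels = 2 × 28 = 56.
Actual frame index = 56817 − 56 = 56761.

56761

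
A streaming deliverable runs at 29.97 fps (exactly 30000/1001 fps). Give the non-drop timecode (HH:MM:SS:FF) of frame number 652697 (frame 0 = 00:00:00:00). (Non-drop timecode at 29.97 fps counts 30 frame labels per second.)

06:02:36:17

652697 ÷ 30 = 21756 full seconds, remainder 17 frames.
21756 s = 6 h 2 min 36 s.
Timecode: 06:02:36:17.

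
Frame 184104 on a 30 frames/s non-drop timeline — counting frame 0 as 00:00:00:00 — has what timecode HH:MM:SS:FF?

184104 ÷ 30 = 6136 full seconds, remainder 24 frames.
6136 s = 1 h 42 min 16 s.
Timecode: 01:42:16:24.

01:42:16:24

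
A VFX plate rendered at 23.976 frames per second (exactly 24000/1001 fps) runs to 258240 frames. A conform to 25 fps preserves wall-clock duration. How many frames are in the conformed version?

269269 frames

Target frames = source frames × (target rate / source rate) = 258240 × (25)/(24000/1001) = 258240 × 1001/960 = 269269.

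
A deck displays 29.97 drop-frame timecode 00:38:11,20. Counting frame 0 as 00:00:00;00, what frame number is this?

68680

Complete 10-minute blocks: 3, each 17982 frames → 53946.
Remaining 8 whole minutes in the current block: 1800 + 7 × 1798 = 14386 frames.
Within the current minute: 11 × 30 + 20 − 2 = 348 (labels ;00/;01 skipped at this minute). Total = 53946 + 14386 + 348 = 68680.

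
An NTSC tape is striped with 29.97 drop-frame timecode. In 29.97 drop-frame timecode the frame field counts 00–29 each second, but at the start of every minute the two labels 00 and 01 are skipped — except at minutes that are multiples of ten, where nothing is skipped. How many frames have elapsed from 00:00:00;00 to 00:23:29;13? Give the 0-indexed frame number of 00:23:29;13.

42241

Complete 10-minute blocks: 2, each 17982 frames → 35964.
Remaining 3 whole minutes in the current block: 1800 + 2 × 1798 = 5396 frames.
Within the current minute: 29 × 30 + 13 − 2 = 881 (labels ;00/;01 skipped at this minute). Total = 35964 + 5396 + 881 = 42241.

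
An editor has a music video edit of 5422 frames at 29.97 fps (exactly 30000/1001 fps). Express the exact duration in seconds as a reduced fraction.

Running time = 5422 ÷ (30000/1001) = 5422 × 1001/30000 = 2713711/15000 s.

2713711/15000 seconds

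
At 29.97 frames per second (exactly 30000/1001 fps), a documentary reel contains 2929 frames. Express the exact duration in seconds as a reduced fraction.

2931929/30000 seconds

Running time = 2929 ÷ (30000/1001) = 2929 × 1001/30000 = 2931929/30000 s.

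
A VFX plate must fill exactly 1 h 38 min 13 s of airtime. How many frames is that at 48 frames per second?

282864 frames

1 h 38 min 13 s = 5893 s.
Frames = 5893 × 48 = 282864.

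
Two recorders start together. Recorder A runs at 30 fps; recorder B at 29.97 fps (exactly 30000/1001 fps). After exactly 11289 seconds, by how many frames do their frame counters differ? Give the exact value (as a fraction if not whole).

A emits 30 × 11289 = 338670 frames; B emits 30000/1001 × 11289 = 338670000/1001.
Difference = 338670/1001 frames (≈ 338.3317); B is behind A.

338670/1001 frames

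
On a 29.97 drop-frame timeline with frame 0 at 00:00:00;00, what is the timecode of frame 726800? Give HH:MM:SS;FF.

06:44:10;28

Each 10-minute DF block holds 10 × 60 × 30 − 9 × 2 = 17982 frames. 726800 ÷ 17982 → 40 full blocks, remainder 7520.
Within the partial block the first minute is 1800 frames and each further minute 1798, so 4 further minute boundaries passed. Total skipped labels = 18 × 40 + 2 × 4 = 728.
Non-drop label index = 726800 + 728 = 727528; at 30 labels/s that is 06:44:10:28, i.e. DF 06:44:10;28.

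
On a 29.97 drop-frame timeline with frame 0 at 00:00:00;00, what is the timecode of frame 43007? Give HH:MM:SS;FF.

Each 10-minute DF block holds 10 × 60 × 30 − 9 × 2 = 17982 frames. 43007 ÷ 17982 → 2 full blocks, remainder 7043.
Within the partial block the first minute is 1800 frames and each further minute 1798, so 3 further minute boundaries passed. Total skipped labels = 18 × 2 + 2 × 3 = 42.
Non-drop label index = 43007 + 42 = 43049; at 30 labels/s that is 00:23:54:29, i.e. DF 00:23:54;29.

00:23:54;29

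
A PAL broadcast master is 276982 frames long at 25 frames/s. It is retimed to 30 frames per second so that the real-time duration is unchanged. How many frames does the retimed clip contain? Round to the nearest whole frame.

Frames at target rate = 276982 × (30) / (25) = 1661892/5 ≈ 332378.400.
Nearest whole frame: 332378.

332378 frames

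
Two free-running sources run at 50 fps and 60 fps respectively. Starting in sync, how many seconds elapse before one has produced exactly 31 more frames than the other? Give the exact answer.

The gap grows by |60 − 50| = 10 frames per second.
Time for a 31-frame gap: 31 ÷ (10) = 3.1 s.

3.1 seconds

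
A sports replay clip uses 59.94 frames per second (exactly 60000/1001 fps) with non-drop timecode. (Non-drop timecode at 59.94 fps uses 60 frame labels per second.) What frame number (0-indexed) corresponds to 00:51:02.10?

Total seconds to the label: (0 × 3600 + 51 × 60 + 2) = 3062.
Frame index = 3062 × 60 + 10 = 183730.

183730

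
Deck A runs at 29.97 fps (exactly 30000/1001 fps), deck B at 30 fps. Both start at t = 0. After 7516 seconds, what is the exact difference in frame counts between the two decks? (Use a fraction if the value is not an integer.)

A emits 30000/1001 × 7516 = 225480000/1001 frames; B emits 30 × 7516 = 225480.
Difference = 225480/1001 frames (≈ 225.2547); B is ahead of A.

225480/1001 frames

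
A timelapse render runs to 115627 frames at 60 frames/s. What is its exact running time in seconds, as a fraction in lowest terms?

115627/60 seconds

Running time = 115627 ÷ (60) = 115627 × 1/60 = 115627/60 s.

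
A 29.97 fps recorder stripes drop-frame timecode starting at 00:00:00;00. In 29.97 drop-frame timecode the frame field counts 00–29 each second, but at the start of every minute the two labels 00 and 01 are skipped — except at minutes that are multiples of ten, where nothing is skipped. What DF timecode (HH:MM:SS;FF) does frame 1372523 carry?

12:43:16;17

Each 10-minute DF block holds 10 × 60 × 30 − 9 × 2 = 17982 frames. 1372523 ÷ 17982 → 76 full blocks, remainder 5891.
Within the partial block the first minute is 1800 frames and each further minute 1798, so 3 further minute boundaries passed. Total skipped labels = 18 × 76 + 2 × 3 = 1374.
Non-drop label index = 1372523 + 1374 = 1373897; at 30 labels/s that is 12:43:16:17, i.e. DF 12:43:16;17.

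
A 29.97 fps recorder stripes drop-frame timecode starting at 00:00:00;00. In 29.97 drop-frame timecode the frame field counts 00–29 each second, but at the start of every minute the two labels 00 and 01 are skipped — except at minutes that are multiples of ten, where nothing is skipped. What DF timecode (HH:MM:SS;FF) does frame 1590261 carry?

14:44:21;23

Each 10-minute DF block holds 10 × 60 × 30 − 9 × 2 = 17982 frames. 1590261 ÷ 17982 → 88 full blocks, remainder 7845.
Within the partial block the first minute is 1800 frames and each further minute 1798, so 4 further minute boundaries passed. Total skipped labels = 18 × 88 + 2 × 4 = 1592.
Non-drop label index = 1590261 + 1592 = 1591853; at 30 labels/s that is 14:44:21:23, i.e. DF 14:44:21;23.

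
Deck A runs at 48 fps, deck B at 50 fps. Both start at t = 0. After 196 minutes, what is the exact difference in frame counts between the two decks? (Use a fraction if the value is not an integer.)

23520 frames

196 min = 11760 s.
A emits 48 × 11760 = 564480 frames; B emits 50 × 11760 = 588000.
Difference = 23520 frames; B is ahead of A.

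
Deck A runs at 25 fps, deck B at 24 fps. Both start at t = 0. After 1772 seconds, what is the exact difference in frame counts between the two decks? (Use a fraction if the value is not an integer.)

A emits 25 × 1772 = 44300 frames; B emits 24 × 1772 = 42528.
Difference = 1772 frames; B is behind A.

1772 frames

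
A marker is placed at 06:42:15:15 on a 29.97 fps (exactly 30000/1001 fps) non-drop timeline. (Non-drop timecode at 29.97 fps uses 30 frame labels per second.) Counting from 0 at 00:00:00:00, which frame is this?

Total seconds to the label: (6 × 3600 + 42 × 60 + 15) = 24135.
Frame index = 24135 × 30 + 15 = 724065.

frame 724065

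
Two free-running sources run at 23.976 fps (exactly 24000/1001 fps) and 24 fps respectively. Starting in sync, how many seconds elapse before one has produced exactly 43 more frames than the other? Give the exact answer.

43043/24 seconds

The gap grows by |24 − 24000/1001| = 24/1001 frames per second.
Time for a 43-frame gap: 43 ÷ (24/1001) = 43043/24 s.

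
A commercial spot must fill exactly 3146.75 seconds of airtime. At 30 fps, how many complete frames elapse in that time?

94402 frames

Frames = 3146.75 × 30 = 188805/2 ≈ 94402.5000.
Complete frames: 94402.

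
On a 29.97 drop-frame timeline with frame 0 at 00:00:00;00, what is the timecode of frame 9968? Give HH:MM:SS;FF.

Ten DF minutes hold 17982 frames, so frame 9968 lies in block 0 (frames 0–17981) with 9968 frames into that block.
The block's first minute is 1800 frames and the rest 1798 each; 9968 frames reaches minute 5, so 0 × 18 + 5 × 2 = 10 labels have been skipped so far.
Adding those back, label number 9968 + 10 = 9978 at 30 labels/s is 332 s + 18 f = 0 h 5 min 32 s frame 18, i.e. 00:05:32;18.

00:05:32;18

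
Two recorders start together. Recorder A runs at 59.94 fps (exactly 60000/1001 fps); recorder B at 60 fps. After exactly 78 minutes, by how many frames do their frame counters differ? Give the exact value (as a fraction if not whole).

21600/77 frames

78 min = 4680 s.
A emits 60000/1001 × 4680 = 21600000/77 frames; B emits 60 × 4680 = 280800.
Difference = 21600/77 frames (≈ 280.5195); B is ahead of A.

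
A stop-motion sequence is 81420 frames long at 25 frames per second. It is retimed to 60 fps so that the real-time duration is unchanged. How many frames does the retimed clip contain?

195408 frames

Target frames = source frames × (target rate / source rate) = 81420 × (60)/(25) = 81420 × 12/5 = 195408.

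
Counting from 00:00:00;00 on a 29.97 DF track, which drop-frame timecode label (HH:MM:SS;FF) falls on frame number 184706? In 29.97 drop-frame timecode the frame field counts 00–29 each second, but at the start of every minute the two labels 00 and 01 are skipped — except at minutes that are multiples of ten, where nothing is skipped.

01:42:43;00

Ten DF minutes hold 17982 frames, so frame 184706 lies in block 10 (frames 179820–197801) with 4886 frames into that block.
The block's first minute is 1800 frames and the rest 1798 each; 4886 frames reaches minute 2, so 10 × 18 + 2 × 2 = 184 labels have been skipped so far.
Adding those back, label number 184706 + 184 = 184890 at 30 labels/s is 6163 s + 0 f = 1 h 42 min 43 s frame 0, i.e. 01:42:43;00.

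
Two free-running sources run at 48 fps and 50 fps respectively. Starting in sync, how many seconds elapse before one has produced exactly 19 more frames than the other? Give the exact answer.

The gap grows by |50 − 48| = 2 frames per second.
Time for a 19-frame gap: 19 ÷ (2) = 9.5 s.

9.5 seconds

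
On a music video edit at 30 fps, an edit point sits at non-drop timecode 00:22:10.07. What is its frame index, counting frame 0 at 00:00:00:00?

Total seconds to the label: (0 × 3600 + 22 × 60 + 10) = 1330.
Frame index = 1330 × 30 + 7 = 39907.

frame 39907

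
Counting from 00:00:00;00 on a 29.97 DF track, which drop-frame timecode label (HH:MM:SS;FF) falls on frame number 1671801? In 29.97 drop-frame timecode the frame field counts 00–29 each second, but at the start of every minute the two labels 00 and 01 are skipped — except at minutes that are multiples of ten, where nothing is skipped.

Ten DF minutes hold 17982 frames, so frame 1671801 lies in block 92 (frames 1654344–1672325) with 17457 frames into that block.
The block's first minute is 1800 frames and the rest 1798 each; 17457 frames reaches minute 9, so 92 × 18 + 9 × 2 = 1674 labels have been skipped so far.
Adding those back, label number 1671801 + 1674 = 1673475 at 30 labels/s is 55782 s + 15 f = 15 h 29 min 42 s frame 15, i.e. 15:29:42;15.

15:29:42;15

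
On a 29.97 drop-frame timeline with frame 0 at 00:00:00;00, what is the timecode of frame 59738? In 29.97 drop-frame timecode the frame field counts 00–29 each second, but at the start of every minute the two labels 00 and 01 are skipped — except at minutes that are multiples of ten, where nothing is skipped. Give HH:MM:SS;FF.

00:33:13;08

Ten DF minutes hold 17982 frames, so frame 59738 lies in block 3 (frames 53946–71927) with 5792 frames into that block.
The block's first minute is 1800 frames and the rest 1798 each; 5792 frames reaches minute 3, so 3 × 18 + 3 × 2 = 60 labels have been skipped so far.
Adding those back, label number 59738 + 60 = 59798 at 30 labels/s is 1993 s + 8 f = 0 h 33 min 13 s frame 8, i.e. 00:33:13;08.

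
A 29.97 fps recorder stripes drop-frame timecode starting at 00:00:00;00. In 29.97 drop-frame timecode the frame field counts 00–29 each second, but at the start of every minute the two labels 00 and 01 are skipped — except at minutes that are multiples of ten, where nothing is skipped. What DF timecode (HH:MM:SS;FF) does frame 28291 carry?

Each 10-minute DF block holds 10 × 60 × 30 − 9 × 2 = 17982 frames. 28291 ÷ 17982 → 1 full block, remainder 10309.
Within the partial block the first minute is 1800 frames and each further minute 1798, so 5 further minute boundaries passed. Total skipped labels = 18 × 1 + 2 × 5 = 28.
Non-drop label index = 28291 + 28 = 28319; at 30 labels/s that is 00:15:43:29, i.e. DF 00:15:43;29.

00:15:43;29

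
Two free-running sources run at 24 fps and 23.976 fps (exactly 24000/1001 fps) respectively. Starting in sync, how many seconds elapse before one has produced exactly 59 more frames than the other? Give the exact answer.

59059/24 seconds

The gap grows by |24000/1001 − 24| = 24/1001 frames per second.
Time for a 59-frame gap: 59 ÷ (24/1001) = 59059/24 s.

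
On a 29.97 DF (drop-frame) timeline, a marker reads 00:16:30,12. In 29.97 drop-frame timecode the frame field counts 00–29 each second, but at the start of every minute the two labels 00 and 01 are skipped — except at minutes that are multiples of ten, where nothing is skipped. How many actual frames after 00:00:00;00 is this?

Complete 10-minute blocks: 1, each 17982 frames → 17982.
Remaining 6 whole minutes in the current block: 1800 + 5 × 1798 = 10790 frames.
Within the current minute: 30 × 30 + 12 − 2 = 910 (labels ;00/;01 skipped at this minute). Total = 17982 + 10790 + 910 = 29682.

29682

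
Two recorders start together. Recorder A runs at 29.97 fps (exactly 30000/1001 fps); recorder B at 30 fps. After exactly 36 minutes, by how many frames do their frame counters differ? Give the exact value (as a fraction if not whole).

64800/1001 frames

36 min = 2160 s.
A emits 30000/1001 × 2160 = 64800000/1001 frames; B emits 30 × 2160 = 64800.
Difference = 64800/1001 frames (≈ 64.7353); B is ahead of A.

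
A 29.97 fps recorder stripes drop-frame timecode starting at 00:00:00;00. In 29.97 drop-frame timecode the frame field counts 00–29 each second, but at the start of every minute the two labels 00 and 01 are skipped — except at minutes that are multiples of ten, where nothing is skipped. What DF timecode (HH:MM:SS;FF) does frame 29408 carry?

00:16:21;08

Ten DF minutes hold 17982 frames, so frame 29408 lies in block 1 (frames 17982–35963) with 11426 frames into that block.
The block's first minute is 1800 frames and the rest 1798 each; 11426 frames reaches minute 6, so 1 × 18 + 6 × 2 = 30 labels have been skipped so far.
Adding those back, label number 29408 + 30 = 29438 at 30 labels/s is 981 s + 8 f = 0 h 16 min 21 s frame 8, i.e. 00:16:21;08.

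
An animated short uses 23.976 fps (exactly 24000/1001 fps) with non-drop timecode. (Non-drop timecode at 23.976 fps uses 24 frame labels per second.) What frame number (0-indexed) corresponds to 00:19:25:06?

Total seconds to the label: (0 × 3600 + 19 × 60 + 25) = 1165.
Frame index = 1165 × 24 + 6 = 27966.

frame 27966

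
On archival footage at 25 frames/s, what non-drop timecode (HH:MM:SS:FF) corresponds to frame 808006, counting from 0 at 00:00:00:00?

08:58:40:06

808006 ÷ 25 = 32320 full seconds, remainder 6 frames.
32320 s = 8 h 58 min 40 s.
Timecode: 08:58:40:06.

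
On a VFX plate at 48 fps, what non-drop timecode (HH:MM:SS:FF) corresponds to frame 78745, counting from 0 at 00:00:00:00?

00:27:20:25

78745 ÷ 48 = 1640 full seconds, remainder 25 frames.
1640 s = 0 h 27 min 20 s.
Timecode: 00:27:20:25.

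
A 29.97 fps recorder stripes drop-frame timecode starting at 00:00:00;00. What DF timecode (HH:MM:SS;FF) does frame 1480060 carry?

13:43:04;22

Ten DF minutes hold 17982 frames, so frame 1480060 lies in block 82 (frames 1474524–1492505) with 5536 frames into that block.
The block's first minute is 1800 frames and the rest 1798 each; 5536 frames reaches minute 3, so 82 × 18 + 3 × 2 = 1482 labels have been skipped so far.
Adding those back, label number 1480060 + 1482 = 1481542 at 30 labels/s is 49384 s + 22 f = 13 h 43 min 4 s frame 22, i.e. 13:43:04;22.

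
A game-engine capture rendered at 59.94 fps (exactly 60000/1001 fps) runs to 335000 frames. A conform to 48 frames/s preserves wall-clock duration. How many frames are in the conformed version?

Target frames = source frames × (target rate / source rate) = 335000 × (48)/(60000/1001) = 335000 × 1001/1250 = 268268.

268268 frames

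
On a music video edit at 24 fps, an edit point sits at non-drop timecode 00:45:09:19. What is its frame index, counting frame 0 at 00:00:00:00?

frame 65035

Total seconds to the label: (0 × 3600 + 45 × 60 + 9) = 2709.
Frame index = 2709 × 24 + 19 = 65035.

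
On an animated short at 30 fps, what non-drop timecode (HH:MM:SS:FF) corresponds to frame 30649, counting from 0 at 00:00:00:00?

30649 ÷ 30 = 1021 full seconds, remainder 19 frames.
1021 s = 0 h 17 min 1 s.
Timecode: 00:17:01:19.

00:17:01:19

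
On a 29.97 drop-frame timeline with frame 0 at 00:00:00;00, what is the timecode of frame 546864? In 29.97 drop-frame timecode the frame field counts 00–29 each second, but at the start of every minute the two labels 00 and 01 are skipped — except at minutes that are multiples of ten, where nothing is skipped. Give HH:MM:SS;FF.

05:04:07;02

Each 10-minute DF block holds 10 × 60 × 30 − 9 × 2 = 17982 frames. 546864 ÷ 17982 → 30 full blocks, remainder 7404.
Within the partial block the first minute is 1800 frames and each further minute 1798, so 4 further minute boundaries passed. Total skipped labels = 18 × 30 + 2 × 4 = 548.
Non-drop label index = 546864 + 548 = 547412; at 30 labels/s that is 05:04:07:02, i.e. DF 05:04:07;02.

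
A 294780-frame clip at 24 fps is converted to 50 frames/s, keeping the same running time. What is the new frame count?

614125 frames

Target frames = source frames × (target rate / source rate) = 294780 × (50)/(24) = 294780 × 25/12 = 614125.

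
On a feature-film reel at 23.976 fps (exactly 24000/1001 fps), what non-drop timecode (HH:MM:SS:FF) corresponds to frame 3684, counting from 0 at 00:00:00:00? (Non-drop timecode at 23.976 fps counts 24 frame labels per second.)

3684 ÷ 24 = 153 full seconds, remainder 12 frames.
153 s = 0 h 2 min 33 s.
Timecode: 00:02:33:12.

00:02:33:12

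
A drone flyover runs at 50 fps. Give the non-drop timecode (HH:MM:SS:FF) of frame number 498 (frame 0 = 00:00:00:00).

498 ÷ 50 = 9 full seconds, remainder 48 frames.
9 s = 0 h 0 min 9 s.
Timecode: 00:00:09:48.

00:00:09:48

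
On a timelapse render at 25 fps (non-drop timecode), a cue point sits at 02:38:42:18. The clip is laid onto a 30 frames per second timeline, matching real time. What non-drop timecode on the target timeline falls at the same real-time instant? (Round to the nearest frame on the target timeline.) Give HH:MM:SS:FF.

02:38:42:22

Source frame index: (2×3600 + 38×60 + 42) × 25 + 18 = 238068.
Real time: 238068 / (25) = 238068/25 s.
Target frame: (238068/25) × (30) = 1428408/5 ≈ 285681.600 → 285682.
At 30 labels/s: frame 285682 → 02:38:42:22.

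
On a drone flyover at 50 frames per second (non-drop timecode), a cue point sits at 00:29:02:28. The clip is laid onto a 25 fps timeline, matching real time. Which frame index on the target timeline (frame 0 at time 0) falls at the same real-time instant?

Source frame index: (0×3600 + 29×60 + 2) × 50 + 28 = 87128.
Real time: 87128 / (50) = 43564/25 s.
Target frame: (43564/25) × (25) = 43564.

frame 43564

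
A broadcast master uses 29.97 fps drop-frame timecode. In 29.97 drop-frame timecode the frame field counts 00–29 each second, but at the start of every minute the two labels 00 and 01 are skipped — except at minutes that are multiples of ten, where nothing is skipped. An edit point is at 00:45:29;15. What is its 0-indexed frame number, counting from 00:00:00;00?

As if non-drop at 30 labels/s: (0 × 3600 + 45 × 60 + 29) × 30 + 15 = 81885.
Minute boundaries passed: 45; those not divisible by 10: 45 − 4 = 41; dropped labels = 2 × 41 = 82.
Actual frame index = 81885 − 82 = 81803.

81803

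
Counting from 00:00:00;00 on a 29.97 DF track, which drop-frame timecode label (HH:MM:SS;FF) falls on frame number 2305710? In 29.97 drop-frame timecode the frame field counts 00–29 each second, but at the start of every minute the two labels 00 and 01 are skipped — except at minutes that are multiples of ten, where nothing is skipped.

Each 10-minute DF block holds 10 × 60 × 30 − 9 × 2 = 17982 frames. 2305710 ÷ 17982 → 128 full blocks, remainder 4014.
Within the partial block the first minute is 1800 frames and each further minute 1798, so 2 further minute boundaries passed. Total skipped labels = 18 × 128 + 2 × 2 = 2308.
Non-drop label index = 2305710 + 2308 = 2308018; at 30 labels/s that is 21:22:13:28, i.e. DF 21:22:13;28.

21:22:13;28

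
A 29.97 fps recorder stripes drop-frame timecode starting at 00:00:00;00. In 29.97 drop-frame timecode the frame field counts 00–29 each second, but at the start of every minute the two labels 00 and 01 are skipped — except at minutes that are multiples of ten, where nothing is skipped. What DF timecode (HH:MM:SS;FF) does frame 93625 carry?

Each 10-minute DF block holds 10 × 60 × 30 − 9 × 2 = 17982 frames. 93625 ÷ 17982 → 5 full blocks, remainder 3715.
Within the partial block the first minute is 1800 frames and each further minute 1798, so 2 further minute boundaries passed. Total skipped labels = 18 × 5 + 2 × 2 = 94.
Non-drop label index = 93625 + 94 = 93719; at 30 labels/s that is 00:52:03:29, i.e. DF 00:52:03;29.

00:52:03;29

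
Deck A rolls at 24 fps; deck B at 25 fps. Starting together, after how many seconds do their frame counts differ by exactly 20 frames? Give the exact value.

The gap grows by |25 − 24| = 1 frame per second.
Time for a 20-frame gap: 20 ÷ (1) = 20 s.

20 seconds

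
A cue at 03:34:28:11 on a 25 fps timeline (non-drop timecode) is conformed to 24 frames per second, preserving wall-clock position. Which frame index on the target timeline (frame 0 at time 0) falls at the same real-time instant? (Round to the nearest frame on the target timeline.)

Source frame index: (3×3600 + 34×60 + 28) × 25 + 11 = 321711.
Real time: 321711 / (25) = 321711/25 s.
Target frame: (321711/25) × (24) = 7721064/25 ≈ 308842.560 → 308843.

frame 308843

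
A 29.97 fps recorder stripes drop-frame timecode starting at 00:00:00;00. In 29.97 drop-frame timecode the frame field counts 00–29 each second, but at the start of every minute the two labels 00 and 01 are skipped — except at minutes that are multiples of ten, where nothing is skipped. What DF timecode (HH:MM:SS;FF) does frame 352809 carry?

Ten DF minutes hold 17982 frames, so frame 352809 lies in block 19 (frames 341658–359639) with 11151 frames into that block.
The block's first minute is 1800 frames and the rest 1798 each; 11151 frames reaches minute 6, so 19 × 18 + 6 × 2 = 354 labels have been skipped so far.
Adding those back, label number 352809 + 354 = 353163 at 30 labels/s is 11772 s + 3 f = 3 h 16 min 12 s frame 3, i.e. 03:16:12;03.

03:16:12;03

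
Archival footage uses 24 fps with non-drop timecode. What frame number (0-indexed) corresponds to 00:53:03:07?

Total seconds to the label: (0 × 3600 + 53 × 60 + 3) = 3183.
Frame index = 3183 × 24 + 7 = 76399.

frame 76399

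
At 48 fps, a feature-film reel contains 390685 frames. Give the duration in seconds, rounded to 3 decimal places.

8139.271 seconds

Running time = 390685 × 1/48 = 390685/48 s ≈ 8139.271 s.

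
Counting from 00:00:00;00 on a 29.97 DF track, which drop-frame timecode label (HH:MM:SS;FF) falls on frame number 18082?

Ten DF minutes hold 17982 frames, so frame 18082 lies in block 1 (frames 17982–35963) with 100 frames into that block.
The block's first minute is 1800 frames and the rest 1798 each; 100 frames reaches minute 0, so 1 × 18 + 0 × 2 = 18 labels have been skipped so far.
Adding those back, label number 18082 + 18 = 18100 at 30 labels/s is 603 s + 10 f = 0 h 10 min 3 s frame 10, i.e. 00:10:03;10.

00:10:03;10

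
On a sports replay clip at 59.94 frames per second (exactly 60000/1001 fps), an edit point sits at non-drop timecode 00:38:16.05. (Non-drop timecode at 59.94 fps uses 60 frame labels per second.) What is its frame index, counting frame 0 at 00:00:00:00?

137765

Total seconds to the label: (0 × 3600 + 38 × 60 + 16) = 2296.
Frame index = 2296 × 60 + 5 = 137765.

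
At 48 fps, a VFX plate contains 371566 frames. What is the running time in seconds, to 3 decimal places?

Running time = 371566 × 1/48 = 185783/24 s ≈ 7740.958 s.

7740.958 seconds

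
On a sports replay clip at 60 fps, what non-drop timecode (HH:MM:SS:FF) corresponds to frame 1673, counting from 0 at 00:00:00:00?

00:00:27:53

1673 ÷ 60 = 27 full seconds, remainder 53 frames.
27 s = 0 h 0 min 27 s.
Timecode: 00:00:27:53.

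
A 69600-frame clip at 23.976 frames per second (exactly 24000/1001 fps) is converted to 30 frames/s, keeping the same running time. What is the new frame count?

87087 frames

Target frames = source frames × (target rate / source rate) = 69600 × (30)/(24000/1001) = 69600 × 1001/800 = 87087.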